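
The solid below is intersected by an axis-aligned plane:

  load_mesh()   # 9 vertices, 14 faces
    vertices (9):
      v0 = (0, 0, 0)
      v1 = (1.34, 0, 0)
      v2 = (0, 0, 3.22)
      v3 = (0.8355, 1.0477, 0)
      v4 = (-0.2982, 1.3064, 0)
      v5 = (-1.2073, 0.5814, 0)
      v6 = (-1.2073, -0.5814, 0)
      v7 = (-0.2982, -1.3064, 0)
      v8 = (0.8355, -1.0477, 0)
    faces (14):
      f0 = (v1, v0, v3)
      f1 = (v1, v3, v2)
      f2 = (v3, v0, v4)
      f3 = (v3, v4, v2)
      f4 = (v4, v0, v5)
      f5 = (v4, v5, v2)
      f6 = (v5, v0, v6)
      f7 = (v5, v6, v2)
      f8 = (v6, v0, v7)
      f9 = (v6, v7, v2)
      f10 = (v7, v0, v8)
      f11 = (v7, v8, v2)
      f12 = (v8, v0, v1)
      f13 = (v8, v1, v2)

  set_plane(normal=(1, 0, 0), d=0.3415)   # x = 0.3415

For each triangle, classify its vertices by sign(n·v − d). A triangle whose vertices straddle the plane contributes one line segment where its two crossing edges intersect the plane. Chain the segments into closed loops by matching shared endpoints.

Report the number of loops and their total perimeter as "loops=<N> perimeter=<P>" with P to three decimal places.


Straddling triangles (8 of 14):
  (v1,v0,v3) [+-+] → (0.3415, 0, 0)–(0.3415, 0.428234, 0)  len=0.4282
  (v1,v3,v2) [++-] → (0.3415, 0.428234, 1.90387)–(0.3415, 0, 2.39938)  len=0.6549
  (v3,v0,v4) [+--] → (0.3415, 0.428234, 0)–(0.3415, 1.16043, 0)  len=0.7322
  (v3,v4,v2) [+--] → (0.3415, 1.16043, 0)–(0.3415, 0.428234, 1.90387)  len=2.0398
  (v7,v0,v8) [--+] → (0.3415, -0.428234, 0)–(0.3415, -1.16043, 0)  len=0.7322
  (v7,v8,v2) [-+-] → (0.3415, -1.16043, 0)–(0.3415, -0.428234, 1.90387)  len=2.0398
  (v8,v0,v1) [+-+] → (0.3415, -0.428234, 0)–(0.3415, 0, 0)  len=0.4282
  (v8,v1,v2) [++-] → (0.3415, 0, 2.39938)–(0.3415, -0.428234, 1.90387)  len=0.6549

Chained into 1 loop(s):
  loop 1: 8 segments, perimeter = 7.7103
Total perimeter = 7.710

loops=1 perimeter=7.710


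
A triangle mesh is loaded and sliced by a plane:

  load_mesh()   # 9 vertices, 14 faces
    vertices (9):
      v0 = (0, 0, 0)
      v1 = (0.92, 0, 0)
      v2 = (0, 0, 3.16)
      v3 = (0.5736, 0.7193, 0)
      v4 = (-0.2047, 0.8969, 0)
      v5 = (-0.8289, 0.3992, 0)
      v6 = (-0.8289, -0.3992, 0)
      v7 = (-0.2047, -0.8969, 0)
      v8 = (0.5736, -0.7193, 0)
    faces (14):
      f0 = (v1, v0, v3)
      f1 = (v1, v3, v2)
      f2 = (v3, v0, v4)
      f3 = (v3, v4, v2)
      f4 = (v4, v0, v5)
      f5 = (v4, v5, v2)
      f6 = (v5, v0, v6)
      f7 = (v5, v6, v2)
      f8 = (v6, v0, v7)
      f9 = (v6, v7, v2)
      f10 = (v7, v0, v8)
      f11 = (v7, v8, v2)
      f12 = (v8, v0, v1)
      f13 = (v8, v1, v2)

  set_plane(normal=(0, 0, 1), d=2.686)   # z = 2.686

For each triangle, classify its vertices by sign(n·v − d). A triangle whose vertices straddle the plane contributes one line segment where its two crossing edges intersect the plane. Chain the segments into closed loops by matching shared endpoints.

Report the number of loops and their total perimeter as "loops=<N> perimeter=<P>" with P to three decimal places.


loops=1 perimeter=0.838

Straddling triangles (7 of 14):
  (v1,v3,v2) [--+] → (0.08604, 0.107895, 2.686)–(0.138, 0, 2.686)  len=0.1198
  (v3,v4,v2) [--+] → (-0.030705, 0.134535, 2.686)–(0.08604, 0.107895, 2.686)  len=0.1197
  (v4,v5,v2) [--+] → (-0.124335, 0.05988, 2.686)–(-0.030705, 0.134535, 2.686)  len=0.1197
  (v5,v6,v2) [--+] → (-0.124335, -0.05988, 2.686)–(-0.124335, 0.05988, 2.686)  len=0.1198
  (v6,v7,v2) [--+] → (-0.030705, -0.134535, 2.686)–(-0.124335, -0.05988, 2.686)  len=0.1197
  (v7,v8,v2) [--+] → (0.08604, -0.107895, 2.686)–(-0.030705, -0.134535, 2.686)  len=0.1197
  (v8,v1,v2) [--+] → (0.138, 0, 2.686)–(0.08604, -0.107895, 2.686)  len=0.1198

Chained into 1 loop(s):
  loop 1: 7 segments, perimeter = 0.8383
Total perimeter = 0.838


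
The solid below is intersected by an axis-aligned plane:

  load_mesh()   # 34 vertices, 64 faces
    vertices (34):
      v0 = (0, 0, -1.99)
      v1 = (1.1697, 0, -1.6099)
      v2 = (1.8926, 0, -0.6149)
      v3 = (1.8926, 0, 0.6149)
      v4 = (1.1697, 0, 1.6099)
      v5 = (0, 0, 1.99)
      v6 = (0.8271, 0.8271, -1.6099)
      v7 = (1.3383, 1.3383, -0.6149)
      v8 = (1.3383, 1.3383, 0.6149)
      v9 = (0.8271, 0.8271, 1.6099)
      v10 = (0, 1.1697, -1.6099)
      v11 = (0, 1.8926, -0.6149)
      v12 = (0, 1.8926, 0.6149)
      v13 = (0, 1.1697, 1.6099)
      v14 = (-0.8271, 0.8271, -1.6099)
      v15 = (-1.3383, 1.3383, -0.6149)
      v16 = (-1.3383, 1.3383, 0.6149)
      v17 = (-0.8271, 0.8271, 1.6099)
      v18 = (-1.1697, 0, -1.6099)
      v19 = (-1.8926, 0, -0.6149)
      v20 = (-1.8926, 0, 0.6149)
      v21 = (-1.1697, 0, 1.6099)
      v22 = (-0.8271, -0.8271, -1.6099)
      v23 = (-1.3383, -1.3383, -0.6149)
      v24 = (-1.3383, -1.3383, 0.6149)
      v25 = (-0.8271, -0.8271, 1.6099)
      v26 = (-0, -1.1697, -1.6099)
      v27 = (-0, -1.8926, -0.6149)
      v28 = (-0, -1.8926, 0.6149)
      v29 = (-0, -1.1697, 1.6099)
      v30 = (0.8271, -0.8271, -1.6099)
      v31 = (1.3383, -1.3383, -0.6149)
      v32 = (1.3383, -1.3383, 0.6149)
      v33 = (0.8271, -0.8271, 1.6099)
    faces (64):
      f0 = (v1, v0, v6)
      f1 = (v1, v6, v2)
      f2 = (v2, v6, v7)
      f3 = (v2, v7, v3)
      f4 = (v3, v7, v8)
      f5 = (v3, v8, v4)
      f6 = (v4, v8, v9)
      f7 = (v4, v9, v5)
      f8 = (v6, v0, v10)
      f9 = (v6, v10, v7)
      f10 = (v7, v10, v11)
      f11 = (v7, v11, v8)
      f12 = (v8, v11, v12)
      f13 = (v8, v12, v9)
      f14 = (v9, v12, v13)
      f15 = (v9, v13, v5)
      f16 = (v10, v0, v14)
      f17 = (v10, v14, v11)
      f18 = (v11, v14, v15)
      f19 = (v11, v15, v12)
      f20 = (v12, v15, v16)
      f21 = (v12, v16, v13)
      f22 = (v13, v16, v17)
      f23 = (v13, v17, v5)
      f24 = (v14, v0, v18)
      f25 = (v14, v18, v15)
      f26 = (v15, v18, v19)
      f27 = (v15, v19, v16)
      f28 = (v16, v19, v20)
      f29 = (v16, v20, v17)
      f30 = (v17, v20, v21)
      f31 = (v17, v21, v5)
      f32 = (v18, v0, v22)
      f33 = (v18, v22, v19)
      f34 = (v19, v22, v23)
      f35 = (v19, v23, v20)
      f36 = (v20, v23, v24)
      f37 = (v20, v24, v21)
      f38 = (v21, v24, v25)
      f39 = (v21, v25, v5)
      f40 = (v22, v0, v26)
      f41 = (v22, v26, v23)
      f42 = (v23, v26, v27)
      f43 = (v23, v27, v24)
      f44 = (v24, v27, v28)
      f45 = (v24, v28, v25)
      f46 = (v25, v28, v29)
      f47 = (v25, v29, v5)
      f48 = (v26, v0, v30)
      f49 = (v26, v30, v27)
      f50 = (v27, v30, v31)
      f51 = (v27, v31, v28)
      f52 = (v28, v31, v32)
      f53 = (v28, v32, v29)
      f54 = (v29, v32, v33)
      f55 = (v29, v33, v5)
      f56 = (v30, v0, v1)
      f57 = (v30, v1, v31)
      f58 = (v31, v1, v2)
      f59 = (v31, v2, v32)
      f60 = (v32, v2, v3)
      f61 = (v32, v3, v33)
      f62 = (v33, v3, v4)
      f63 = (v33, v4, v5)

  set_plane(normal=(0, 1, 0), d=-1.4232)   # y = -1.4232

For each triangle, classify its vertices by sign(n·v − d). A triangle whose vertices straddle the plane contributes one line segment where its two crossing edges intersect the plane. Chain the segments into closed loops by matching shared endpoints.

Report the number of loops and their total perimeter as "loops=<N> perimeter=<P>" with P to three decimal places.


loops=1 perimeter=7.678

Straddling triangles (10 of 64):
  (v23,v26,v27) [++-] → (0, -1.4232, -1.26098)–(-1.13332, -1.4232, -0.6149)  len=1.3045
  (v23,v27,v24) [+-+] → (-1.13332, -1.4232, -0.6149)–(-1.13332, -1.4232, 0.426536)  len=1.0414
  (v24,v27,v28) [+--] → (-1.13332, -1.4232, 0.426536)–(-1.13332, -1.4232, 0.6149)  len=0.1884
  (v24,v28,v25) [+-+] → (-1.13332, -1.4232, 0.6149)–(-0.364374, -1.4232, 1.05324)  len=0.8851
  (v25,v28,v29) [+-+] → (-0.364374, -1.4232, 1.05324)–(0, -1.4232, 1.26098)  len=0.4194
  (v26,v30,v27) [++-] → (0.364374, -1.4232, -1.05324)–(0, -1.4232, -1.26098)  len=0.4194
  (v27,v30,v31) [-++] → (0.364374, -1.4232, -1.05324)–(1.13332, -1.4232, -0.6149)  len=0.8851
  (v27,v31,v28) [-+-] → (1.13332, -1.4232, -0.6149)–(1.13332, -1.4232, -0.426536)  len=0.1884
  (v28,v31,v32) [-++] → (1.13332, -1.4232, -0.426536)–(1.13332, -1.4232, 0.6149)  len=1.0414
  (v28,v32,v29) [-++] → (1.13332, -1.4232, 0.6149)–(0, -1.4232, 1.26098)  len=1.3045

Chained into 1 loop(s):
  loop 1: 10 segments, perimeter = 7.6778
Total perimeter = 7.678


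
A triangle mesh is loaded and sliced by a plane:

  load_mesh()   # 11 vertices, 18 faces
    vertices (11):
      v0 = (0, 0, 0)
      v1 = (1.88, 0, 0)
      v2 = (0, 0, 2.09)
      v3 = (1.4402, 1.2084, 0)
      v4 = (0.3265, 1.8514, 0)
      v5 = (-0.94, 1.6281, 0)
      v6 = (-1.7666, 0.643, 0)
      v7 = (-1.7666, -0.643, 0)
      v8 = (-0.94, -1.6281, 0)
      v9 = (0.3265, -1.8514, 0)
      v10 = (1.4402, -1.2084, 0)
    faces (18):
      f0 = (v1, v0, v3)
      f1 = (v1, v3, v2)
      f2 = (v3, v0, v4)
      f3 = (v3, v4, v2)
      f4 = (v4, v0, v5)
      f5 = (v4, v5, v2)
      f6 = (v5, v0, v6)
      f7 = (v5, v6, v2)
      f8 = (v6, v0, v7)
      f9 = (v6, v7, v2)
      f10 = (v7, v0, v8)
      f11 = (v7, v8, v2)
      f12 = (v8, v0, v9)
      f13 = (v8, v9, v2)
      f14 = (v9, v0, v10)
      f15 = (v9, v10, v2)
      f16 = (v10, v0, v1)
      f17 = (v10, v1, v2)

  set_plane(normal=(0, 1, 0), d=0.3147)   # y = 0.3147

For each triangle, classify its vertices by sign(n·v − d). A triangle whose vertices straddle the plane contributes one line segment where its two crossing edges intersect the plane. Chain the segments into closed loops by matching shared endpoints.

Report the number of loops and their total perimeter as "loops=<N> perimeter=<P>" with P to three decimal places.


loops=1 perimeter=8.543

Straddling triangles (10 of 18):
  (v1,v0,v3) [--+] → (0.375067, 0.3147, 0)–(1.76546, 0.3147, 0)  len=1.3904
  (v1,v3,v2) [-+-] → (1.76546, 0.3147, 0)–(0.375067, 0.3147, 1.54571)  len=2.0790
  (v3,v0,v4) [+-+] → (0.375067, 0.3147, 0)–(0.0554983, 0.3147, 0)  len=0.3196
  (v3,v4,v2) [++-] → (0.0554983, 0.3147, 1.73474)–(0.375067, 0.3147, 1.54571)  len=0.3713
  (v4,v0,v5) [+-+] → (0.0554983, 0.3147, 0)–(-0.181695, 0.3147, 0)  len=0.2372
  (v4,v5,v2) [++-] → (-0.181695, 0.3147, 1.68602)–(0.0554983, 0.3147, 1.73474)  len=0.2421
  (v5,v0,v6) [+-+] → (-0.181695, 0.3147, 0)–(-0.864617, 0.3147, 0)  len=0.6829
  (v5,v6,v2) [++-] → (-0.864617, 0.3147, 1.0671)–(-0.181695, 0.3147, 1.68602)  len=0.9217
  (v6,v0,v7) [+--] → (-0.864617, 0.3147, 0)–(-1.7666, 0.3147, 0)  len=0.9020
  (v6,v7,v2) [+--] → (-1.7666, 0.3147, 0)–(-0.864617, 0.3147, 1.0671)  len=1.3972

Chained into 1 loop(s):
  loop 1: 10 segments, perimeter = 8.5434
Total perimeter = 8.543


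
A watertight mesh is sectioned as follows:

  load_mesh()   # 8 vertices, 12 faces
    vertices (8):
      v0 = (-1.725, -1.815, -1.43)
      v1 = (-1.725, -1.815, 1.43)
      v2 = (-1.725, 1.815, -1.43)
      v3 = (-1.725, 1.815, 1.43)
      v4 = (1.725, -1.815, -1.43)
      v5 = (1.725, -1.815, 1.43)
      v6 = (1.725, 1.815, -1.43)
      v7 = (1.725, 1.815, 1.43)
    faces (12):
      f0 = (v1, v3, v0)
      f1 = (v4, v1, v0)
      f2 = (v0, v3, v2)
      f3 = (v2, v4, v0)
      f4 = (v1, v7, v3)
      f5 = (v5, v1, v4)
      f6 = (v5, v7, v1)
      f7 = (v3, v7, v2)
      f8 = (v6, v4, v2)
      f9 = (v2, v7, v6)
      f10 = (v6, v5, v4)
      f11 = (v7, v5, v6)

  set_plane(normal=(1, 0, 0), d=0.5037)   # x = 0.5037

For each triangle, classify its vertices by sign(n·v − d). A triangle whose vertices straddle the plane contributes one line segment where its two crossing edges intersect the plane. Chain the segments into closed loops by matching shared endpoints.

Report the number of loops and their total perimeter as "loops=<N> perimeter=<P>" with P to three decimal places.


Straddling triangles (8 of 12):
  (v4,v1,v0) [+--] → (0.5037, -1.815, -0.41756)–(0.5037, -1.815, -1.43)  len=1.0124
  (v2,v4,v0) [-+-] → (0.5037, -0.52998, -1.43)–(0.5037, -1.815, -1.43)  len=1.2850
  (v1,v7,v3) [-+-] → (0.5037, 0.52998, 1.43)–(0.5037, 1.815, 1.43)  len=1.2850
  (v5,v1,v4) [+-+] → (0.5037, -1.815, 1.43)–(0.5037, -1.815, -0.41756)  len=1.8476
  (v5,v7,v1) [++-] → (0.5037, 0.52998, 1.43)–(0.5037, -1.815, 1.43)  len=2.3450
  (v3,v7,v2) [-+-] → (0.5037, 1.815, 1.43)–(0.5037, 1.815, 0.41756)  len=1.0124
  (v6,v4,v2) [++-] → (0.5037, -0.52998, -1.43)–(0.5037, 1.815, -1.43)  len=2.3450
  (v2,v7,v6) [-++] → (0.5037, 1.815, 0.41756)–(0.5037, 1.815, -1.43)  len=1.8476

Chained into 1 loop(s):
  loop 1: 8 segments, perimeter = 12.9800
Total perimeter = 12.980

loops=1 perimeter=12.980


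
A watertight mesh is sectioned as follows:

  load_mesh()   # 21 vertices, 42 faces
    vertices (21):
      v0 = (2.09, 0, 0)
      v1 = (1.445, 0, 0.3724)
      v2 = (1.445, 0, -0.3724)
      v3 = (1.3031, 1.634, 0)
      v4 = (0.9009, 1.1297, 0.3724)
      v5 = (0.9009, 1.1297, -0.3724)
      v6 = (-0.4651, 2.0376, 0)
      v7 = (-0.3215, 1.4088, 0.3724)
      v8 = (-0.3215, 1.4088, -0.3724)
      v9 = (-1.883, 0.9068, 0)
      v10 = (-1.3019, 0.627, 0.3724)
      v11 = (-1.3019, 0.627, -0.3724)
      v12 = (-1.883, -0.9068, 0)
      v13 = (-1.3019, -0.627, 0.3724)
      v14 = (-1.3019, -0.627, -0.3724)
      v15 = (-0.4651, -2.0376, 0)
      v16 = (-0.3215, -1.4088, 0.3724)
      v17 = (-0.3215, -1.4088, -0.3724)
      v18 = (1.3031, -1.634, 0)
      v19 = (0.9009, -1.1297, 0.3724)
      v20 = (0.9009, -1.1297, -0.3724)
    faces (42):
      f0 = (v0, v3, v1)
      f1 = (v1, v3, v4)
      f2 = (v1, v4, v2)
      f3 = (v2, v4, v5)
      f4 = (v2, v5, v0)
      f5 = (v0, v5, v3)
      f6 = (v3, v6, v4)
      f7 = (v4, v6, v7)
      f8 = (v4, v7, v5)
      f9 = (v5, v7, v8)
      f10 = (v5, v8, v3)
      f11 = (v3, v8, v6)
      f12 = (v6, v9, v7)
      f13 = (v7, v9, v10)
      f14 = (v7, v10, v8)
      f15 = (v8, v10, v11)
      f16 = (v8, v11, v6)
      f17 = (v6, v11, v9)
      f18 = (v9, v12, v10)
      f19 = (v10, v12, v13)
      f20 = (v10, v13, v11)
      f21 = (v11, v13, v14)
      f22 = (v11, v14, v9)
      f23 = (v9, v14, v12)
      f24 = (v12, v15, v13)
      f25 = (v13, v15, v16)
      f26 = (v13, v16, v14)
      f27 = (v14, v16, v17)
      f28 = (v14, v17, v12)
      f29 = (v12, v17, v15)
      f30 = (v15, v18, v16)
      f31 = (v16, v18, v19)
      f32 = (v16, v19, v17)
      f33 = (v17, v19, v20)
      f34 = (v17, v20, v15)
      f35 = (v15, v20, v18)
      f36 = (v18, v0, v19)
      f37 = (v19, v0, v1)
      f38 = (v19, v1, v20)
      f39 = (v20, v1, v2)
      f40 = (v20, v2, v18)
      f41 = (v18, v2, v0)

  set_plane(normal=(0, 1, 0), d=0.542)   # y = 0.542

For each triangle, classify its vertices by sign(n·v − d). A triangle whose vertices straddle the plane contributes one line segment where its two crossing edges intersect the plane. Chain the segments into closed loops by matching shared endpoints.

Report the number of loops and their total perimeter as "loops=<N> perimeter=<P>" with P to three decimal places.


loops=2 perimeter=4.360

Straddling triangles (12 of 42):
  (v0,v3,v1) [-+-] → (1.82898, 0.542, 0)–(1.39793, 0.542, 0.248874)  len=0.4977
  (v1,v3,v4) [-++] → (1.39793, 0.542, 0.248874)–(1.18396, 0.542, 0.3724)  len=0.2471
  (v1,v4,v2) [-+-] → (1.18396, 0.542, 0.3724)–(1.18396, 0.542, -0.0150648)  len=0.3875
  (v2,v4,v5) [-++] → (1.18396, 0.542, -0.0150648)–(1.18396, 0.542, -0.3724)  len=0.3573
  (v2,v5,v0) [-+-] → (1.18396, 0.542, -0.3724)–(1.5195, 0.542, -0.178668)  len=0.3875
  (v0,v5,v3) [-++] → (1.5195, 0.542, -0.178668)–(1.82898, 0.542, 0)  len=0.3574
  (v9,v12,v10) [+-+] → (-1.883, 0.542, 0)–(-1.3341, 0.542, 0.351762)  len=0.6519
  (v10,v12,v13) [+--] → (-1.3341, 0.542, 0.351762)–(-1.3019, 0.542, 0.3724)  len=0.0382
  (v10,v13,v11) [+-+] → (-1.3019, 0.542, 0.3724)–(-1.3019, 0.542, -0.321915)  len=0.6943
  (v11,v13,v14) [+--] → (-1.3019, 0.542, -0.321915)–(-1.3019, 0.542, -0.3724)  len=0.0505
  (v11,v14,v9) [+-+] → (-1.3019, 0.542, -0.3724)–(-1.74479, 0.542, -0.0885719)  len=0.5260
  (v9,v14,v12) [+--] → (-1.74479, 0.542, -0.0885719)–(-1.883, 0.542, 0)  len=0.1642

Chained into 2 loop(s):
  loop 1: 6 segments, perimeter = 2.2344
  loop 2: 6 segments, perimeter = 2.1252
Total perimeter = 4.360


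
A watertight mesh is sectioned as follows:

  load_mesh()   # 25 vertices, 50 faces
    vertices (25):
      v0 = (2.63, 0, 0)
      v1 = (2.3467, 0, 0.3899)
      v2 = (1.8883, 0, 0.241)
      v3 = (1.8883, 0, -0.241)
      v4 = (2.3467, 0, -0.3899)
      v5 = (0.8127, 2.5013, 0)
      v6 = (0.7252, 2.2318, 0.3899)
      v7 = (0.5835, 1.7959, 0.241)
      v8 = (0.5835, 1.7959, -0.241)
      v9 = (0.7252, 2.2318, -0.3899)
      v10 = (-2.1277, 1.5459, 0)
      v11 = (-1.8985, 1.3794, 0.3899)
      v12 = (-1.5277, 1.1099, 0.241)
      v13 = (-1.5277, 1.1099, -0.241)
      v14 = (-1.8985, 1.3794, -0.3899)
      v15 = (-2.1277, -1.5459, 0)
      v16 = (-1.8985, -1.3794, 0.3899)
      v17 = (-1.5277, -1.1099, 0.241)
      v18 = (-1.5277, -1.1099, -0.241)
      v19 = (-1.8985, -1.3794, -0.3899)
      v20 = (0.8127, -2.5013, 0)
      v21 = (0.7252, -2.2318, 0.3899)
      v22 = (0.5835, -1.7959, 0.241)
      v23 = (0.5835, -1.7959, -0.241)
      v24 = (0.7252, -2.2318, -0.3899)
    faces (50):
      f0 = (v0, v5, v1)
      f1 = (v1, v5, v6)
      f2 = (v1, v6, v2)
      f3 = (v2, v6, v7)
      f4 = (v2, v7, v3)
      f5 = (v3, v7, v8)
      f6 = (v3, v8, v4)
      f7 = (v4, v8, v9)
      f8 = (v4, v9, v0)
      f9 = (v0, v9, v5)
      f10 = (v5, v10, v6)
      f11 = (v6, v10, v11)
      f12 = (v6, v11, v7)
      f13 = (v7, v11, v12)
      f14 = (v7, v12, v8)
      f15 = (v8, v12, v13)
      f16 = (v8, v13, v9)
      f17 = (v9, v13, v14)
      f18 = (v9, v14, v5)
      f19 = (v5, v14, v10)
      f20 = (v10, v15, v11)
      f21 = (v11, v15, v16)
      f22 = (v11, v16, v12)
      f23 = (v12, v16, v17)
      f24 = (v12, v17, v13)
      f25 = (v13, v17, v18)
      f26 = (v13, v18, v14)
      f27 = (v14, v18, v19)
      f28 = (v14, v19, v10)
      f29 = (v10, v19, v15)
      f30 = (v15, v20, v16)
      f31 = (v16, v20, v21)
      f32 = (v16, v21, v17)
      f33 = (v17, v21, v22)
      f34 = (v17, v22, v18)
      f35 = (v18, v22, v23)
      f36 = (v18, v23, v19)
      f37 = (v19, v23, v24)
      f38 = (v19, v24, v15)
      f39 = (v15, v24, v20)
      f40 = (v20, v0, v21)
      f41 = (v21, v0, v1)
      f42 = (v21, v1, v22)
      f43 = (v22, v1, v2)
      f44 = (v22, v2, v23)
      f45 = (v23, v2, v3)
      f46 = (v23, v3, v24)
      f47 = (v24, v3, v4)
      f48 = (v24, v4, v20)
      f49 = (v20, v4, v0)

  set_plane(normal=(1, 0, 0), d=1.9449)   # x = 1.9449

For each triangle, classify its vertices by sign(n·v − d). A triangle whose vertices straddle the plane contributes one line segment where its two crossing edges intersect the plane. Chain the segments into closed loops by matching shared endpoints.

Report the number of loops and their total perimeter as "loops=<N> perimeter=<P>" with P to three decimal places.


Straddling triangles (14 of 50):
  (v0,v5,v1) [+-+] → (1.9449, 0.94296, 0)–(1.9449, 0.655164, 0.287774)  len=0.4070
  (v1,v5,v6) [+--] → (1.9449, 0.655164, 0.287774)–(1.9449, 0.553029, 0.3899)  len=0.1444
  (v1,v6,v2) [+--] → (1.9449, 0.553029, 0.3899)–(1.9449, 0, 0.259385)  len=0.5682
  (v3,v8,v4) [--+] → (1.9449, 0.409252, -0.355969)–(1.9449, 0, -0.259385)  len=0.4205
  (v4,v8,v9) [+--] → (1.9449, 0.409252, -0.355969)–(1.9449, 0.553029, -0.3899)  len=0.1477
  (v4,v9,v0) [+-+] → (1.9449, 0.553029, -0.3899)–(1.9449, 0.802712, -0.140235)  len=0.3531
  (v0,v9,v5) [+--] → (1.9449, 0.802712, -0.140235)–(1.9449, 0.94296, 0)  len=0.1983
  (v20,v0,v21) [-+-] → (1.9449, -0.94296, 0)–(1.9449, -0.802712, 0.140235)  len=0.1983
  (v21,v0,v1) [-++] → (1.9449, -0.802712, 0.140235)–(1.9449, -0.553029, 0.3899)  len=0.3531
  (v21,v1,v22) [-+-] → (1.9449, -0.553029, 0.3899)–(1.9449, -0.409252, 0.355969)  len=0.1477
  (v22,v1,v2) [-+-] → (1.9449, -0.409252, 0.355969)–(1.9449, 0, 0.259385)  len=0.4205
  (v24,v3,v4) [--+] → (1.9449, 0, -0.259385)–(1.9449, -0.553029, -0.3899)  len=0.5682
  (v24,v4,v20) [-+-] → (1.9449, -0.553029, -0.3899)–(1.9449, -0.655164, -0.287774)  len=0.1444
  (v20,v4,v0) [-++] → (1.9449, -0.655164, -0.287774)–(1.9449, -0.94296, 0)  len=0.4070

Chained into 1 loop(s):
  loop 1: 14 segments, perimeter = 4.4786
Total perimeter = 4.479

loops=1 perimeter=4.479


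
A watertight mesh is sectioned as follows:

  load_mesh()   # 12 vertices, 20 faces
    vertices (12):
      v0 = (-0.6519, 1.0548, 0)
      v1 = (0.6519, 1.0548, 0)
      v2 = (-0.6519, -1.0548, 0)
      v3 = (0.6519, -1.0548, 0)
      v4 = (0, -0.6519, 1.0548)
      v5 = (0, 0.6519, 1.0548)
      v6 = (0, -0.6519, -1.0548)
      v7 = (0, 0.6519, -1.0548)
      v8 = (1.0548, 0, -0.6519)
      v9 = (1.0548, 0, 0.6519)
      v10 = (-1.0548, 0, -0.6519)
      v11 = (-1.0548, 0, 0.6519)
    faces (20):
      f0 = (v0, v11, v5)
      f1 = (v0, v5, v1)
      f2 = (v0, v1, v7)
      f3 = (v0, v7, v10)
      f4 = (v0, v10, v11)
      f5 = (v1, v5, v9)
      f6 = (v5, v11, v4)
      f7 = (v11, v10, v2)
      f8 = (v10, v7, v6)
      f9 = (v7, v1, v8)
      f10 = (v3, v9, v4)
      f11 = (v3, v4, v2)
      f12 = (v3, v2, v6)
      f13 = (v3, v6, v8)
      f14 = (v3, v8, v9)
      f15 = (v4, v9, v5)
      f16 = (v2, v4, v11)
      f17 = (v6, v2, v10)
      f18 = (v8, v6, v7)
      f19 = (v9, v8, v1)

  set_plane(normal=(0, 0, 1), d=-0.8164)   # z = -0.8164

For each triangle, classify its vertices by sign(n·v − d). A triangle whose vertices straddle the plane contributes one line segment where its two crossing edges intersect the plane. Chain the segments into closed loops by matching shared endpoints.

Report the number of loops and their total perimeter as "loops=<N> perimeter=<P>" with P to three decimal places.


Straddling triangles (8 of 20):
  (v0,v1,v7) [++-] → (0.147339, 0.742961, -0.8164)–(-0.147339, 0.742961, -0.8164)  len=0.2947
  (v0,v7,v10) [+-+] → (-0.147339, 0.742961, -0.8164)–(-0.624136, 0.266164, -0.8164)  len=0.6743
  (v10,v7,v6) [+--] → (-0.624136, 0.266164, -0.8164)–(-0.624136, -0.266164, -0.8164)  len=0.5323
  (v7,v1,v8) [-++] → (0.147339, 0.742961, -0.8164)–(0.624136, 0.266164, -0.8164)  len=0.6743
  (v3,v2,v6) [++-] → (-0.147339, -0.742961, -0.8164)–(0.147339, -0.742961, -0.8164)  len=0.2947
  (v3,v6,v8) [+-+] → (0.147339, -0.742961, -0.8164)–(0.624136, -0.266164, -0.8164)  len=0.6743
  (v6,v2,v10) [-++] → (-0.147339, -0.742961, -0.8164)–(-0.624136, -0.266164, -0.8164)  len=0.6743
  (v8,v6,v7) [+--] → (0.624136, -0.266164, -0.8164)–(0.624136, 0.266164, -0.8164)  len=0.5323

Chained into 1 loop(s):
  loop 1: 8 segments, perimeter = 4.3512
Total perimeter = 4.351

loops=1 perimeter=4.351


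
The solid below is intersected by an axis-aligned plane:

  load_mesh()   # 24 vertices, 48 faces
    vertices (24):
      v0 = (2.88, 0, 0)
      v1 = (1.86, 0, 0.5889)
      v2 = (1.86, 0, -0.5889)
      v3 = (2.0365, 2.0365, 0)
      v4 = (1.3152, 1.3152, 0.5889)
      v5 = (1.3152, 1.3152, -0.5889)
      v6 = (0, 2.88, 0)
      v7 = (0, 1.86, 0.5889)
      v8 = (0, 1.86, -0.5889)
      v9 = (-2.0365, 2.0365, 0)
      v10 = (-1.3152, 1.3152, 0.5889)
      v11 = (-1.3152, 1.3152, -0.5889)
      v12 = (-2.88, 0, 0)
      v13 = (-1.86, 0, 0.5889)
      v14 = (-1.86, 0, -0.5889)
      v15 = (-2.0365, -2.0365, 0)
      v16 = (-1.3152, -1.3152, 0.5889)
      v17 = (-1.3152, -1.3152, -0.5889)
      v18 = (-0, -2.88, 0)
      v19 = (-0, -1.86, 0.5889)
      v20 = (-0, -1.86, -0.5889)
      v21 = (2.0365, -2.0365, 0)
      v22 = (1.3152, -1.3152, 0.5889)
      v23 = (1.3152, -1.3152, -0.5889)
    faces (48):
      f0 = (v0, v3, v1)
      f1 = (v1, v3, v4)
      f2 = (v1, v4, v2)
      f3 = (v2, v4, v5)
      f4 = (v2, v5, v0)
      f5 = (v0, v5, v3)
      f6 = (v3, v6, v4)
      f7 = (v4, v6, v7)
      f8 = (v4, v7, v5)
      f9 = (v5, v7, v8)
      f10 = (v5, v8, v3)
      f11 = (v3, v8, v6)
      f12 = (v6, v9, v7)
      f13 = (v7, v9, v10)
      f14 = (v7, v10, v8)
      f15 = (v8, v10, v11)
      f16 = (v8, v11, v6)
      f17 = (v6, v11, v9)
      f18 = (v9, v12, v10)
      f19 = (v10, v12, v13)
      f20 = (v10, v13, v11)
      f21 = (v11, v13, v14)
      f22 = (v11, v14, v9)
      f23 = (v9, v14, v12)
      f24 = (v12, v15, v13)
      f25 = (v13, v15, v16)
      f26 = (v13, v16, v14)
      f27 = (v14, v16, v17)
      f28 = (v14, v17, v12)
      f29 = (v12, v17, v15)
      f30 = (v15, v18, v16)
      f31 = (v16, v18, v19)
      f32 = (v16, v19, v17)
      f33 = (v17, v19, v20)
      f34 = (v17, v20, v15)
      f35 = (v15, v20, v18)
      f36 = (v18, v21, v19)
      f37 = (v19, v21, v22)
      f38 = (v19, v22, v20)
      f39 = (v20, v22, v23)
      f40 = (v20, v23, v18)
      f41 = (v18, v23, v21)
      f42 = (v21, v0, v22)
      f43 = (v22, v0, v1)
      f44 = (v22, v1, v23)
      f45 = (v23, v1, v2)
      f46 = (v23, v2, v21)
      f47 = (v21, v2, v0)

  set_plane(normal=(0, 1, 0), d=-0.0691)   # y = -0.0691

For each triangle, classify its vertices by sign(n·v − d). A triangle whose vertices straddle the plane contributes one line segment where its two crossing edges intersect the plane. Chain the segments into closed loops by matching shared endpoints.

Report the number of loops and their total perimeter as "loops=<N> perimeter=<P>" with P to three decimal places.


loops=2 perimeter=7.067

Straddling triangles (12 of 48):
  (v12,v15,v13) [+-+] → (-2.85138, -0.0691, 0)–(-1.86599, -0.0691, 0.568918)  len=1.1378
  (v13,v15,v16) [+--] → (-1.86599, -0.0691, 0.568918)–(-1.83138, -0.0691, 0.5889)  len=0.0400
  (v13,v16,v14) [+-+] → (-1.83138, -0.0691, 0.5889)–(-1.83138, -0.0691, -0.527019)  len=1.1159
  (v14,v16,v17) [+--] → (-1.83138, -0.0691, -0.527019)–(-1.83138, -0.0691, -0.5889)  len=0.0619
  (v14,v17,v12) [+-+] → (-1.83138, -0.0691, -0.5889)–(-2.79779, -0.0691, -0.0309405)  len=1.1159
  (v12,v17,v15) [+--] → (-2.79779, -0.0691, -0.0309405)–(-2.85138, -0.0691, 0)  len=0.0619
  (v21,v0,v22) [-+-] → (2.85138, -0.0691, 0)–(2.79779, -0.0691, 0.0309405)  len=0.0619
  (v22,v0,v1) [-++] → (2.79779, -0.0691, 0.0309405)–(1.83138, -0.0691, 0.5889)  len=1.1159
  (v22,v1,v23) [-+-] → (1.83138, -0.0691, 0.5889)–(1.83138, -0.0691, 0.527019)  len=0.0619
  (v23,v1,v2) [-++] → (1.83138, -0.0691, 0.527019)–(1.83138, -0.0691, -0.5889)  len=1.1159
  (v23,v2,v21) [-+-] → (1.83138, -0.0691, -0.5889)–(1.86599, -0.0691, -0.568918)  len=0.0400
  (v21,v2,v0) [-++] → (1.86599, -0.0691, -0.568918)–(2.85138, -0.0691, 0)  len=1.1378

Chained into 2 loop(s):
  loop 1: 6 segments, perimeter = 3.5334
  loop 2: 6 segments, perimeter = 3.5334
Total perimeter = 7.067


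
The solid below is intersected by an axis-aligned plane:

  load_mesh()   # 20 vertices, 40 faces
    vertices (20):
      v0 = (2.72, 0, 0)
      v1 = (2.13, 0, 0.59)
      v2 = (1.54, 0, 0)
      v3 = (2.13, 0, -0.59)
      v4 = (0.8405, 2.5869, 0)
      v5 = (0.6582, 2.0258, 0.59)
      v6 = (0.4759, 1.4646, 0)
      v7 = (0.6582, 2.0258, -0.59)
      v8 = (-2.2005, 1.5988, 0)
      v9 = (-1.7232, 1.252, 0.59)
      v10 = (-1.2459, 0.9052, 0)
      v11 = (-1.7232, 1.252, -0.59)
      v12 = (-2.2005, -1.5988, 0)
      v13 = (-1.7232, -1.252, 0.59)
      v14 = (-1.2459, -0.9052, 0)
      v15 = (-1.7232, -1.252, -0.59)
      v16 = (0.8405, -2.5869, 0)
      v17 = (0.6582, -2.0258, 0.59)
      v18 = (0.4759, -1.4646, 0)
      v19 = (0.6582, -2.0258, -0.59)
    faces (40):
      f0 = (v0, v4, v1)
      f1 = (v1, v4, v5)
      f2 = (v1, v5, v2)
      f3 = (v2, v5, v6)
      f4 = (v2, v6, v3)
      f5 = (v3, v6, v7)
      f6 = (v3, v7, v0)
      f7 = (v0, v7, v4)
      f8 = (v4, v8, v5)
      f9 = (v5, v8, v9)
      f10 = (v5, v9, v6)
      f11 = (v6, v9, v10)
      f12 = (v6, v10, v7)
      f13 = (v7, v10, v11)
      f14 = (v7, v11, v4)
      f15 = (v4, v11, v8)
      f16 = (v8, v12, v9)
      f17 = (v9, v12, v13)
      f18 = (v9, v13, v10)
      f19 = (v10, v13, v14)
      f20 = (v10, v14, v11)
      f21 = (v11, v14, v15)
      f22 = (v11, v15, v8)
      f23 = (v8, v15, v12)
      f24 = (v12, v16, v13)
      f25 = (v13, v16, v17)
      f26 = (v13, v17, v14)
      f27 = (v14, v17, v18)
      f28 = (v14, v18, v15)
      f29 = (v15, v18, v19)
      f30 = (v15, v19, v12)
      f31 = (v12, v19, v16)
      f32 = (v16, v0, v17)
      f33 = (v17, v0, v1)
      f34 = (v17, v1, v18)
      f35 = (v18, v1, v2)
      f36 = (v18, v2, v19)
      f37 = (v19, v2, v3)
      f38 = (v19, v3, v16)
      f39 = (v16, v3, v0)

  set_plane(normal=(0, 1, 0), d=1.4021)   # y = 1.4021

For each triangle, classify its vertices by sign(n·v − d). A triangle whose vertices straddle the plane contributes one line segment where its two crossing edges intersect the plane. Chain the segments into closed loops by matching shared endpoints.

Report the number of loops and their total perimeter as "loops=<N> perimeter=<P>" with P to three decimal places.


Straddling triangles (18 of 40):
  (v0,v4,v1) [-+-] → (1.70131, 1.4021, 0)–(1.43109, 1.4021, 0.27022)  len=0.3821
  (v1,v4,v5) [-++] → (1.43109, 1.4021, 0.27022)–(1.11134, 1.4021, 0.59)  len=0.4522
  (v1,v5,v2) [-+-] → (1.11134, 1.4021, 0.59)–(0.929687, 1.4021, 0.408352)  len=0.2569
  (v2,v5,v6) [-++] → (0.929687, 1.4021, 0.408352)–(0.521309, 1.4021, 0)  len=0.5775
  (v2,v6,v3) [-+-] → (0.521309, 1.4021, 0)–(0.546487, 1.4021, -0.0251775)  len=0.0356
  (v3,v6,v7) [-++] → (0.546487, 1.4021, -0.0251775)–(1.11134, 1.4021, -0.59)  len=0.7988
  (v3,v7,v0) [-+-] → (1.11134, 1.4021, -0.59)–(1.29298, 1.4021, -0.408352)  len=0.2569
  (v0,v7,v4) [-++] → (1.29298, 1.4021, -0.408352)–(1.70131, 1.4021, 0)  len=0.5775
  (v5,v8,v9) [++-] → (-1.92978, 1.4021, 0.33464)–(-1.26126, 1.4021, 0.59)  len=0.7156
  (v5,v9,v6) [+-+] → (-1.26126, 1.4021, 0.59)–(-0.17059, 1.4021, 0.173448)  len=1.1675
  (v6,v9,v10) [+--] → (-0.17059, 1.4021, 0.173448)–(0.283529, 1.4021, 0)  len=0.4861
  (v6,v10,v7) [+-+] → (0.283529, 1.4021, 0)–(-0.401578, 1.4021, -0.26162)  len=0.7334
  (v7,v10,v11) [+--] → (-0.401578, 1.4021, -0.26162)–(-1.26126, 1.4021, -0.59)  len=0.9203
  (v7,v11,v4) [+-+] → (-1.26126, 1.4021, -0.59)–(-1.43493, 1.4021, -0.523659)  len=0.1859
  (v4,v11,v8) [+-+] → (-1.43493, 1.4021, -0.523659)–(-1.92978, 1.4021, -0.33464)  len=0.5297
  (v8,v12,v9) [+--] → (-2.2005, 1.4021, 0)–(-1.92978, 1.4021, 0.33464)  len=0.4304
  (v11,v15,v8) [--+] → (-2.16757, 1.4021, -0.0407089)–(-1.92978, 1.4021, -0.33464)  len=0.3781
  (v8,v15,v12) [+--] → (-2.16757, 1.4021, -0.0407089)–(-2.2005, 1.4021, 0)  len=0.0524

Chained into 2 loop(s):
  loop 1: 8 segments, perimeter = 3.3375
  loop 2: 10 segments, perimeter = 5.5994
Total perimeter = 8.937

loops=2 perimeter=8.937


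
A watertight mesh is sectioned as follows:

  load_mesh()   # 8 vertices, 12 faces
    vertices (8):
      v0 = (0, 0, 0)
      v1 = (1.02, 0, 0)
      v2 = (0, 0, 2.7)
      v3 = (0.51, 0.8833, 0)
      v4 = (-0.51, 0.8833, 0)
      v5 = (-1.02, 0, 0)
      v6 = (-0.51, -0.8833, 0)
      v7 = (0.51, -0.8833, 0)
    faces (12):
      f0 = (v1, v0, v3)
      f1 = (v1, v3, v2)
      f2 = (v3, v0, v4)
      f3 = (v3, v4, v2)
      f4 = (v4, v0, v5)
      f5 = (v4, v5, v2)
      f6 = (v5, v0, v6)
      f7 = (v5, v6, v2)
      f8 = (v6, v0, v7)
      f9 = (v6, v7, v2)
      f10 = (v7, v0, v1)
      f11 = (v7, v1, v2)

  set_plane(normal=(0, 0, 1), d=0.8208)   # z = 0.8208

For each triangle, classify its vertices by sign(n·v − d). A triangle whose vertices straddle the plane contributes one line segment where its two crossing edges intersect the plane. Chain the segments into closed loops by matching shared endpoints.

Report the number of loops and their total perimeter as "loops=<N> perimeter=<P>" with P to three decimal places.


Straddling triangles (6 of 12):
  (v1,v3,v2) [--+] → (0.35496, 0.614777, 0.8208)–(0.70992, 0, 0.8208)  len=0.7099
  (v3,v4,v2) [--+] → (-0.35496, 0.614777, 0.8208)–(0.35496, 0.614777, 0.8208)  len=0.7099
  (v4,v5,v2) [--+] → (-0.70992, 0, 0.8208)–(-0.35496, 0.614777, 0.8208)  len=0.7099
  (v5,v6,v2) [--+] → (-0.35496, -0.614777, 0.8208)–(-0.70992, 0, 0.8208)  len=0.7099
  (v6,v7,v2) [--+] → (0.35496, -0.614777, 0.8208)–(-0.35496, -0.614777, 0.8208)  len=0.7099
  (v7,v1,v2) [--+] → (0.70992, 0, 0.8208)–(0.35496, -0.614777, 0.8208)  len=0.7099

Chained into 1 loop(s):
  loop 1: 6 segments, perimeter = 4.2594
Total perimeter = 4.259

loops=1 perimeter=4.259


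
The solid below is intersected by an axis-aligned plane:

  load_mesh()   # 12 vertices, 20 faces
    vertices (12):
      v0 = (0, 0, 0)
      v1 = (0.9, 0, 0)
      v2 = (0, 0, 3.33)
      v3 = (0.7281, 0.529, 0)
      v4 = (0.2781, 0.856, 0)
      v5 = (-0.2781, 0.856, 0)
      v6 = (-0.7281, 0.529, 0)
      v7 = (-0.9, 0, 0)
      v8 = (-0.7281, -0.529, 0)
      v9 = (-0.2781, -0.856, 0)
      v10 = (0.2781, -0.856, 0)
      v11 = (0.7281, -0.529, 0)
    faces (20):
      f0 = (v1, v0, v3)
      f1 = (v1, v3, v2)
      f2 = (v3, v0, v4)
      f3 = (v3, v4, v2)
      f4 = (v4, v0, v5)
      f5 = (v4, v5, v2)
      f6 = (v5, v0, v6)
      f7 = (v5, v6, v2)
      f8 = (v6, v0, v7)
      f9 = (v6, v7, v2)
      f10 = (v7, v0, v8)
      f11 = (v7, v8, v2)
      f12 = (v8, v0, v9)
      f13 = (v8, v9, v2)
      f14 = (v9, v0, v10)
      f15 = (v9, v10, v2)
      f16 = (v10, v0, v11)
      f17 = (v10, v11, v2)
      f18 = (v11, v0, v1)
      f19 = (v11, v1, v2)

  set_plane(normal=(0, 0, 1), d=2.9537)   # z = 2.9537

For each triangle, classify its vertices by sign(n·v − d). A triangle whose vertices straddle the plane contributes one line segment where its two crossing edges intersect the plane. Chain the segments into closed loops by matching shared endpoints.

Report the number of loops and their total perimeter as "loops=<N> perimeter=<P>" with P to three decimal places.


Straddling triangles (10 of 20):
  (v1,v3,v2) [--+] → (0.0822775, 0.0597786, 2.9537)–(0.101703, 0, 2.9537)  len=0.0629
  (v3,v4,v2) [--+] → (0.0314261, 0.0967306, 2.9537)–(0.0822775, 0.0597786, 2.9537)  len=0.0629
  (v4,v5,v2) [--+] → (-0.0314261, 0.0967306, 2.9537)–(0.0314261, 0.0967306, 2.9537)  len=0.0629
  (v5,v6,v2) [--+] → (-0.0822775, 0.0597786, 2.9537)–(-0.0314261, 0.0967306, 2.9537)  len=0.0629
  (v6,v7,v2) [--+] → (-0.101703, 0, 2.9537)–(-0.0822775, 0.0597786, 2.9537)  len=0.0629
  (v7,v8,v2) [--+] → (-0.0822775, -0.0597786, 2.9537)–(-0.101703, 0, 2.9537)  len=0.0629
  (v8,v9,v2) [--+] → (-0.0314261, -0.0967306, 2.9537)–(-0.0822775, -0.0597786, 2.9537)  len=0.0629
  (v9,v10,v2) [--+] → (0.0314261, -0.0967306, 2.9537)–(-0.0314261, -0.0967306, 2.9537)  len=0.0629
  (v10,v11,v2) [--+] → (0.0822775, -0.0597786, 2.9537)–(0.0314261, -0.0967306, 2.9537)  len=0.0629
  (v11,v1,v2) [--+] → (0.101703, 0, 2.9537)–(0.0822775, -0.0597786, 2.9537)  len=0.0629

Chained into 1 loop(s):
  loop 1: 10 segments, perimeter = 0.6286
Total perimeter = 0.629

loops=1 perimeter=0.629


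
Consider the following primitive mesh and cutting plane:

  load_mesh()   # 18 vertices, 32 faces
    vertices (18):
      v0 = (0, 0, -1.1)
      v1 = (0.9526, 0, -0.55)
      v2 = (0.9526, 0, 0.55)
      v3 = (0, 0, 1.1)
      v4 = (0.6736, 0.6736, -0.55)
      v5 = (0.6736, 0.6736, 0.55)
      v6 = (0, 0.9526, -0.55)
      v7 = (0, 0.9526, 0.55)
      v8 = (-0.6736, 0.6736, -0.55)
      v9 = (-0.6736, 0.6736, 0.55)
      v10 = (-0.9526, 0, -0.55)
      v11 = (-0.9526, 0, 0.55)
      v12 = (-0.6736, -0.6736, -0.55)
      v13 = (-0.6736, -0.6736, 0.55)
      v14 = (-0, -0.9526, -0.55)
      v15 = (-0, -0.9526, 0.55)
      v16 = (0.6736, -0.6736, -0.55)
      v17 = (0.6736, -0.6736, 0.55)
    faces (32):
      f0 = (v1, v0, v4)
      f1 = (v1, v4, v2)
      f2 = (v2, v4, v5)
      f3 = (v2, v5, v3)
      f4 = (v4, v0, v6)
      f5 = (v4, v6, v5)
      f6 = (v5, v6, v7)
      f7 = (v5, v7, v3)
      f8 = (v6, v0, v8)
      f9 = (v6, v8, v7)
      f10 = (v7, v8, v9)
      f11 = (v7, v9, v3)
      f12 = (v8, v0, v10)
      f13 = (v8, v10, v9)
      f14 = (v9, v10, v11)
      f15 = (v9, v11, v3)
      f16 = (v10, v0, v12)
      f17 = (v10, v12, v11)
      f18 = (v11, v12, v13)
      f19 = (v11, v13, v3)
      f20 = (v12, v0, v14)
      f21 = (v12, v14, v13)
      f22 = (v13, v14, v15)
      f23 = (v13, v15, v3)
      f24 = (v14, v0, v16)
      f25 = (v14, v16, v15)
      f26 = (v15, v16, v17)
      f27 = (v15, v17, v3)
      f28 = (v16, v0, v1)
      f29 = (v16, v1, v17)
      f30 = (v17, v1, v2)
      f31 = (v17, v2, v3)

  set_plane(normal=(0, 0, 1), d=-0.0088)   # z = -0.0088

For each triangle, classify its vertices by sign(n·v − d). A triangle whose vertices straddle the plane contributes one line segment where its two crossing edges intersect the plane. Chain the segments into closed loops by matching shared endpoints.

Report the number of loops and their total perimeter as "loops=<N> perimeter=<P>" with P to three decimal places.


Straddling triangles (16 of 32):
  (v1,v4,v2) [--+] → (0.810868, 0.342189, -0.0088)–(0.9526, 0, -0.0088)  len=0.3704
  (v2,v4,v5) [+-+] → (0.810868, 0.342189, -0.0088)–(0.6736, 0.6736, -0.0088)  len=0.3587
  (v4,v6,v5) [--+] → (0.331411, 0.815332, -0.0088)–(0.6736, 0.6736, -0.0088)  len=0.3704
  (v5,v6,v7) [+-+] → (0.331411, 0.815332, -0.0088)–(0, 0.9526, -0.0088)  len=0.3587
  (v6,v8,v7) [--+] → (-0.342189, 0.810868, -0.0088)–(0, 0.9526, -0.0088)  len=0.3704
  (v7,v8,v9) [+-+] → (-0.342189, 0.810868, -0.0088)–(-0.6736, 0.6736, -0.0088)  len=0.3587
  (v8,v10,v9) [--+] → (-0.815332, 0.331411, -0.0088)–(-0.6736, 0.6736, -0.0088)  len=0.3704
  (v9,v10,v11) [+-+] → (-0.815332, 0.331411, -0.0088)–(-0.9526, 0, -0.0088)  len=0.3587
  (v10,v12,v11) [--+] → (-0.810868, -0.342189, -0.0088)–(-0.9526, 0, -0.0088)  len=0.3704
  (v11,v12,v13) [+-+] → (-0.810868, -0.342189, -0.0088)–(-0.6736, -0.6736, -0.0088)  len=0.3587
  (v12,v14,v13) [--+] → (-0.331411, -0.815332, -0.0088)–(-0.6736, -0.6736, -0.0088)  len=0.3704
  (v13,v14,v15) [+-+] → (-0.331411, -0.815332, -0.0088)–(0, -0.9526, -0.0088)  len=0.3587
  (v14,v16,v15) [--+] → (0.342189, -0.810868, -0.0088)–(0, -0.9526, -0.0088)  len=0.3704
  (v15,v16,v17) [+-+] → (0.342189, -0.810868, -0.0088)–(0.6736, -0.6736, -0.0088)  len=0.3587
  (v16,v1,v17) [--+] → (0.815332, -0.331411, -0.0088)–(0.6736, -0.6736, -0.0088)  len=0.3704
  (v17,v1,v2) [+-+] → (0.815332, -0.331411, -0.0088)–(0.9526, 0, -0.0088)  len=0.3587

Chained into 1 loop(s):
  loop 1: 16 segments, perimeter = 5.8328
Total perimeter = 5.833

loops=1 perimeter=5.833


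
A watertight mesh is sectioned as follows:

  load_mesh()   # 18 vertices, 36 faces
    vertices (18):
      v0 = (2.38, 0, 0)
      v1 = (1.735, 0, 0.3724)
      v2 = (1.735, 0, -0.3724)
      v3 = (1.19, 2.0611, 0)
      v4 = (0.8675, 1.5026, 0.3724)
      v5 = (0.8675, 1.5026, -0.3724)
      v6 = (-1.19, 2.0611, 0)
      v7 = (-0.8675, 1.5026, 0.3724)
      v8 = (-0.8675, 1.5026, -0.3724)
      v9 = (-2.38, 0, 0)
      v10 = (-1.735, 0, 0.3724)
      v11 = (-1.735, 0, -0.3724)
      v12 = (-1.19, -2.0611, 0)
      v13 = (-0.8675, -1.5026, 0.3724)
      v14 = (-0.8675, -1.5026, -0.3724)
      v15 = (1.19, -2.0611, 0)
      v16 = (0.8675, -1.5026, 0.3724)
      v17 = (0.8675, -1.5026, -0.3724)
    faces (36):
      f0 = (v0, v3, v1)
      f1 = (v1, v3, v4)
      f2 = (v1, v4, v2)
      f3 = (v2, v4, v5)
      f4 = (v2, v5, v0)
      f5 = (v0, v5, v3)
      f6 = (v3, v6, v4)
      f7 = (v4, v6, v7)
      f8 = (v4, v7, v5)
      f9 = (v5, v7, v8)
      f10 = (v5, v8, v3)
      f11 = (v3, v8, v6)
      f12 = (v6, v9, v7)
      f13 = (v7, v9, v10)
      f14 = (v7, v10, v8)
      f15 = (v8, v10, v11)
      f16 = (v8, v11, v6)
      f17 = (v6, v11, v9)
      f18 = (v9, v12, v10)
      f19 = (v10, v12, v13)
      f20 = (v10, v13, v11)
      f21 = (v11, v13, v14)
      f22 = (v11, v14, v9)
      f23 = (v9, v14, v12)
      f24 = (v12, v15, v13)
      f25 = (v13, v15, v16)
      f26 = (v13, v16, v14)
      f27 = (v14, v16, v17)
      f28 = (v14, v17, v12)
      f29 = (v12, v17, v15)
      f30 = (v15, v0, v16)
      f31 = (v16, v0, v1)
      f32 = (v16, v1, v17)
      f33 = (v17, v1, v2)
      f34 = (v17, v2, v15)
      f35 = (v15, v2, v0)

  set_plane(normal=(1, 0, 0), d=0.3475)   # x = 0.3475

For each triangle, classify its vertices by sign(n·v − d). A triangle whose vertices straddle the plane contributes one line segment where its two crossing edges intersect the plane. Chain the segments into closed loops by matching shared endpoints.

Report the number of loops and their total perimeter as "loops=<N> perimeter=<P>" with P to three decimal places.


loops=2 perimeter=4.175

Straddling triangles (12 of 36):
  (v3,v6,v4) [+-+] → (0.3475, 2.0611, 0)–(0.3475, 1.64375, 0.278282)  len=0.5016
  (v4,v6,v7) [+--] → (0.3475, 1.64375, 0.278282)–(0.3475, 1.5026, 0.3724)  len=0.1697
  (v4,v7,v5) [+-+] → (0.3475, 1.5026, 0.3724)–(0.3475, 1.5026, -0.149175)  len=0.5216
  (v5,v7,v8) [+--] → (0.3475, 1.5026, -0.149175)–(0.3475, 1.5026, -0.3724)  len=0.2232
  (v5,v8,v3) [+-+] → (0.3475, 1.5026, -0.3724)–(0.3475, 1.83241, -0.152489)  len=0.3964
  (v3,v8,v6) [+--] → (0.3475, 1.83241, -0.152489)–(0.3475, 2.0611, 0)  len=0.2749
  (v12,v15,v13) [-+-] → (0.3475, -2.0611, 0)–(0.3475, -1.83241, 0.152489)  len=0.2749
  (v13,v15,v16) [-++] → (0.3475, -1.83241, 0.152489)–(0.3475, -1.5026, 0.3724)  len=0.3964
  (v13,v16,v14) [-+-] → (0.3475, -1.5026, 0.3724)–(0.3475, -1.5026, 0.149175)  len=0.2232
  (v14,v16,v17) [-++] → (0.3475, -1.5026, 0.149175)–(0.3475, -1.5026, -0.3724)  len=0.5216
  (v14,v17,v12) [-+-] → (0.3475, -1.5026, -0.3724)–(0.3475, -1.64375, -0.278282)  len=0.1697
  (v12,v17,v15) [-++] → (0.3475, -1.64375, -0.278282)–(0.3475, -2.0611, 0)  len=0.5016

Chained into 2 loop(s):
  loop 1: 6 segments, perimeter = 2.0873
  loop 2: 6 segments, perimeter = 2.0873
Total perimeter = 4.175
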